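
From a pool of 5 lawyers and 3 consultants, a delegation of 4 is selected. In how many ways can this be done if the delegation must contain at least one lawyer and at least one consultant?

65

With no constraint there are C(8,4) = 70 possible selections.
Subtract selections that omit an entire group: no lawyers → C(3,4) = 0; no consultants → C(5,4) = 5.
Both groups omitted at once is impossible, so 70 − 5 = 65.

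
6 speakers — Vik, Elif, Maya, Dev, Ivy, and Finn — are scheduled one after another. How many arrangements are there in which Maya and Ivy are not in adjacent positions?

Of the 6! = 720 arrangements, those with Maya and Ivy adjacent number 2 × 5! = 240 (treat the pair as a block with 2 internal orders).
So 720 − 240 = 480 arrangements keep them apart.

480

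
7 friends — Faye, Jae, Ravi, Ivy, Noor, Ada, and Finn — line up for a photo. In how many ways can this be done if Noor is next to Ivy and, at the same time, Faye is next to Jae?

Treat {Noor,Ivy} as one block (2 orders) and {Faye,Jae} as another (2 orders).
That leaves 5 units to arrange: 2 × 2 × 5! = 4 × 120 = 480.

480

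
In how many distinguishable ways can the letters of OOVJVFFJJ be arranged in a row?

7560

Letter multiplicities in OOVJVFFJJ: F×2, J×3, O×2, V×2.
Dividing 9! = 362880 by 3!·2!·2!·2! = 48 for the repeated letters gives 7560.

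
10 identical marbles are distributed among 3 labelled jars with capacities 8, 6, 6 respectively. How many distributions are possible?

By stars and bars, unrestricted non-negative solutions to x_1+…+x_3 = 10 number C(10+2,2) = 66.
Subtract solutions that violate a single cap (substitute x_i' = x_i − (cap_i+1)): x_1 ≥ 9 gives C(3,2) = 3; x_2 ≥ 7 gives C(5,2) = 10; x_3 ≥ 7 gives C(5,2) = 10. Together 23.
No two caps can be exceeded simultaneously, so the pair terms are all 0.
By inclusion–exclusion the count is 66 − 23 + 0 = 43.

43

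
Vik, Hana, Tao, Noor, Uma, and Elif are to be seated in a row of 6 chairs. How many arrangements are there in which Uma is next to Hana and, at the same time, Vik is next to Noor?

96

Treat {Uma,Hana} as one block (2 orders) and {Vik,Noor} as another (2 orders).
That leaves 4 units to arrange: 2 × 2 × 4! = 4 × 24 = 96.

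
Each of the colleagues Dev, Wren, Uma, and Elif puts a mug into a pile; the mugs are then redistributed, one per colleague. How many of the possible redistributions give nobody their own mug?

This is the derangement count D_4: permutations of 4 items with no fixed point.
By inclusion–exclusion this is Σ_{j=0}^{4} (−1)^j C(4,j)·(4−j)!.
Computing: 24 − 24 + 12 − 4 + 1 = 9.

9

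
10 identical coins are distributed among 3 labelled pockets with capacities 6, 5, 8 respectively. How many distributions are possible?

38

Without the upper bounds there are C(12,2) = 66 ways to split 10 among 3 pockets.
Subtract solutions that violate a single cap (substitute x_i' = x_i − (cap_i+1)): x_1 ≥ 7 gives C(5,2) = 10; x_2 ≥ 6 gives C(6,2) = 15; x_3 ≥ 9 gives C(3,2) = 3. Together 28.
No two caps can be exceeded simultaneously, so the pair terms are all 0.
By inclusion–exclusion the count is 66 − 28 + 0 = 38.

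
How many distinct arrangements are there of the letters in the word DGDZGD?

Letter multiplicities in DGDZGD: D×3, G×2, Z×1.
Dividing 6! = 720 by 3!·2! = 12 for the repeated letters gives 60.

60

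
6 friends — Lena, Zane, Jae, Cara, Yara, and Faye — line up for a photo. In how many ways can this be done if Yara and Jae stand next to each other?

240

Place the 4 others and the Yara-Jae pair as 5 objects in a line; the pair has 2 internal arrangements.
That gives 2 × 5! = 2 × 120 = 240.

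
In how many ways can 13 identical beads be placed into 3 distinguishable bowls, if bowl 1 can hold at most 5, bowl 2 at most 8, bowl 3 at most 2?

6

Without the upper bounds there are C(15,2) = 105 ways to split 13 among 3 bowls.
Subtract solutions that violate a single cap (substitute x_i' = x_i − (cap_i+1)): x_1 ≥ 6 gives C(9,2) = 36; x_2 ≥ 9 gives C(6,2) = 15; x_3 ≥ 3 gives C(12,2) = 66. Together 117.
Add back pairs where two caps are both exceeded: 0 + 15 + 3 = 18.
By inclusion–exclusion the count is 105 − 117 + 18 = 6.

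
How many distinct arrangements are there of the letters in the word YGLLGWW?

The 7 letters of YGLLGWW have repeats: G appearing twice, L appearing twice, and W appearing twice.
Dividing 7! = 5040 by 2!·2!·2! = 8 for the repeated letters gives 630.

630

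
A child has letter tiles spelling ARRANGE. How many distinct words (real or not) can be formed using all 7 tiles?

1260

Letter multiplicities in ARRANGE: A×2, E×1, G×1, N×1, R×2.
The number of distinct arrangements is 7!/(2!·2!) = 5040/4 = 1260.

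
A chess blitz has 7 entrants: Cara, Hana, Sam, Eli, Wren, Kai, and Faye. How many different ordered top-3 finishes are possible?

210

This is an ordered selection of 3 from 7: P(7,3).
That gives 7 × 6 × 5 = 210.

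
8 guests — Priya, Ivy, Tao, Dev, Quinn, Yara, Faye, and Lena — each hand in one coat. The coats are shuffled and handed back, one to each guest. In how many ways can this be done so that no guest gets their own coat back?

14833

This is the derangement count D_8: permutations of 8 items with no fixed point.
By inclusion–exclusion this is Σ_{j=0}^{8} (−1)^j C(8,j)·(8−j)!.
Computing: 40320 − 40320 + 20160 − 6720 + 1680 − 336 + 56 − 8 + 1 = 14833.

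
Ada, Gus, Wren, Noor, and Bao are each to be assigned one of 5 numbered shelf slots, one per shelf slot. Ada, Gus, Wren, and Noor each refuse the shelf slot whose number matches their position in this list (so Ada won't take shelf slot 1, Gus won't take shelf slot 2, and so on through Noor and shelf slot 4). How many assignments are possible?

53

Let Aᵢ (for 1 ≤ i ≤ 4) be the placements that put person i in their forbidden shelf slot. Any j of these fix j positions, leaving (5−j)! ways to fill the rest, and there are C(4,j) ways to pick which j.
By inclusion–exclusion, the number of valid placements is Σ_{j=0}^{4} (−1)^j C(4,j)·(5−j)!.
Computing: 120 − 96 + 36 − 8 + 1 = 53.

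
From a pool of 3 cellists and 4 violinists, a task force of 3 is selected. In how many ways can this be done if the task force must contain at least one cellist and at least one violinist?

With no constraint there are C(7,3) = 35 possible selections.
Selections missing a whole group: no cellists → C(4,3) = 4; no violinists → C(3,3) = 1.
Both groups omitted at once is impossible, so 35 − 5 = 30.

30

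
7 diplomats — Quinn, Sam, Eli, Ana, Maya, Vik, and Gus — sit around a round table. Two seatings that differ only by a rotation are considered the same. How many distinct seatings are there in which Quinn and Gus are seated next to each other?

Glue Quinn and Gus into a block (2 internal orders). Seating 6 units around a circle gives (5)! arrangements.
So 2 × (5)! = 2 × 120 = 240.

240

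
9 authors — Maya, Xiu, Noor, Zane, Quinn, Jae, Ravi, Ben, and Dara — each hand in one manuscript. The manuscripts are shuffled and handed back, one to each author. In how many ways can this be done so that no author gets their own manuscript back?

133496

Count assignments avoiding every fixed point. For any j of the 9 authors fixed to their own manuscript, the other 9−j can be arranged in (9−j)! ways.
By inclusion–exclusion this is Σ_{j=0}^{9} (−1)^j C(9,j)·(9−j)!.
Computing: 362880 − 362880 + 181440 − 60480 + 15120 − 3024 + 504 − 72 + 9 − 1 = 133496.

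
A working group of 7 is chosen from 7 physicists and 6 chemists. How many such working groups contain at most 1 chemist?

43

Split by how many chemists are chosen (0 through 1).
Sum: C(6,0)·C(7,7) + C(6,1)·C(7,6) = 1 + 42 = 43.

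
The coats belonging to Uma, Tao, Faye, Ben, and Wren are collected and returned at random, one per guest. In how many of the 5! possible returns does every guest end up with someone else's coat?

44

Let Aᵢ be the assignments in which guest i gets their own coat. We want the size of the complement of A₁∪…∪A_5.
By inclusion–exclusion this is Σ_{j=0}^{5} (−1)^j C(5,j)·(5−j)!.
Computing: 120 − 120 + 60 − 20 + 5 − 1 = 44.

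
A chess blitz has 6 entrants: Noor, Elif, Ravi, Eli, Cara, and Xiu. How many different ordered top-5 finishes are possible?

There are 6 choices for 1st place, 5 for 2nd, and so on down to 2 for position 5.
That gives 6 × 5 × 4 × 3 × 2 = 720.

720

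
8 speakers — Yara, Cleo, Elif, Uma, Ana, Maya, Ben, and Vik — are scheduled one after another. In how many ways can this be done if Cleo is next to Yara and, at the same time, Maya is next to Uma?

2880

Treat {Cleo,Yara} as one block (2 orders) and {Maya,Uma} as another (2 orders).
That leaves 6 units to arrange: 2 × 2 × 6! = 4 × 720 = 2880.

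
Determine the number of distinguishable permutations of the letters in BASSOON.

Letter multiplicities in BASSOON: A×1, B×1, N×1, O×2, S×2.
So there are 7! / (2!·2!) = 1260 distinguishable arrangements.

1260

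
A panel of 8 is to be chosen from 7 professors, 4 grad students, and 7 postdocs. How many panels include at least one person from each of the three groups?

With no constraint there are C(18,8) = 43758 possible selections.
Subtract selections that omit an entire group: no professors → C(11,8) = 165; no grad students → C(14,8) = 3003; no postdocs → C(11,8) = 165.
Add back selections omitting two groups (i.e. drawn from a single group): C(7,8) + C(4,8) + C(7,8) = 0.
By inclusion–exclusion: 43758 − 3333 + 0 = 40425.

40425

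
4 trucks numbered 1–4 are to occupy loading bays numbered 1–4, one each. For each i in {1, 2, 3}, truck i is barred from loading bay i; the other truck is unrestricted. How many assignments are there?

11

Let Aᵢ (for i ∈ {1, 2, 3}) be the placements that put truck i in its forbidden loading bay. Any j of these fix j positions, leaving (4−j)! ways to fill the rest, and there are C(3,j) ways to pick which j.
By inclusion–exclusion, the number of valid placements is Σ_{j=0}^{3} (−1)^j C(3,j)·(4−j)!.
Computing: 24 − 18 + 6 − 1 = 11.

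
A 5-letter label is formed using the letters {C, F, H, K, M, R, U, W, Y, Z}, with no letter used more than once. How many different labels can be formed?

With no repetition, fill the 5 letters in order: 10 choices, then 9, down to 6.
That product is 10 × 9 × 8 × 7 × 6 = 30240.

30240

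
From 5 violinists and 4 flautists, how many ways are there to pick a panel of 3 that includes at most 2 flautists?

Split by how many flautists are chosen (0 through 2).
Sum: C(4,0)·C(5,3) + C(4,1)·C(5,2) + C(4,2)·C(5,1) = 10 + 40 + 30 = 80.

80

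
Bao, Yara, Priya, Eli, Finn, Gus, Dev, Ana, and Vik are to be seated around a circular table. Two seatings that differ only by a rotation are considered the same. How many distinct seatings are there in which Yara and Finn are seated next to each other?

10080

Treat {Yara, Finn} as one unit (2 internal orders) and seat the resulting 8 units around the table: (7)! circular arrangements.
So 2 × (7)! = 2 × 5040 = 10080.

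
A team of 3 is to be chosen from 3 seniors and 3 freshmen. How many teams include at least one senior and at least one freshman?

18

Total 3-person selections from all 6: C(6,3) = 20.
Subtract selections that omit an entire group: no seniors → C(3,3) = 1; no freshmen → C(3,3) = 1.
Both groups omitted at once is impossible, so 20 − 2 = 18.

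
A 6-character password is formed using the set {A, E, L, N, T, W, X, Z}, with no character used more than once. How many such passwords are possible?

20160

Choose and order 6 of the 8 symbols: the first character has 8 options, the next 7, and so on down to 3.
8 × 7 × 6 × 5 × 4 × 3 = 20160.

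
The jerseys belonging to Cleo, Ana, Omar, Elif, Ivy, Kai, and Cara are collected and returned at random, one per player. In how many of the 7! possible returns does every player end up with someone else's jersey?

1854

Count assignments avoiding every fixed point. For any j of the 7 players fixed to their old jersey, the other 7−j can be arranged in (7−j)! ways.
By inclusion–exclusion this is Σ_{j=0}^{7} (−1)^j C(7,j)·(7−j)!.
Computing: 5040 − 5040 + 2520 − 840 + 210 − 42 + 7 − 1 = 1854.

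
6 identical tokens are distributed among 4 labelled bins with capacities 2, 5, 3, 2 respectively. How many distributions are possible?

34

Ignoring the caps, the number of non-negative solutions to x_1+…+x_4 = 6 is C(9,3) = 84.
Subtract solutions that violate a single cap (substitute x_i' = x_i − (cap_i+1)): x_1 ≥ 3 gives C(6,3) = 20; x_2 ≥ 6 gives C(3,3) = 1; x_3 ≥ 4 gives C(5,3) = 10; x_4 ≥ 3 gives C(6,3) = 20. Together 51.
Add back pairs where two caps are both exceeded: 0 + 0 + 1 + 0 + 0 + 0 = 1.
By inclusion–exclusion the count is 84 − 51 + 1 = 34.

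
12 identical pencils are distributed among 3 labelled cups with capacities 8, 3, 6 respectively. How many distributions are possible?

18

By stars and bars, unrestricted non-negative solutions to x_1+…+x_3 = 12 number C(12+2,2) = 91.
Subtract solutions that violate a single cap (substitute x_i' = x_i − (cap_i+1)): x_1 ≥ 9 gives C(5,2) = 10; x_2 ≥ 4 gives C(10,2) = 45; x_3 ≥ 7 gives C(7,2) = 21. Together 76.
Add back pairs where two caps are both exceeded: 0 + 0 + 3 = 3.
By inclusion–exclusion the count is 91 − 76 + 3 = 18.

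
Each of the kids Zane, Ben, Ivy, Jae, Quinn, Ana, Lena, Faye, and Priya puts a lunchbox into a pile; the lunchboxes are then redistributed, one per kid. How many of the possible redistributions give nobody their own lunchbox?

133496

Let Aᵢ be the assignments in which kid i gets their own lunchbox. We want the size of the complement of A₁∪…∪A_9.
By inclusion–exclusion this is Σ_{j=0}^{9} (−1)^j C(9,j)·(9−j)!.
Computing: 362880 − 362880 + 181440 − 60480 + 15120 − 3024 + 504 − 72 + 9 − 1 = 133496.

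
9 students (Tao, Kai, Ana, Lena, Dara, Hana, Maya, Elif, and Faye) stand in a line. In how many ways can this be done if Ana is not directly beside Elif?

282240

There are 9! = 362880 arrangements in all. If Ana and Elif are adjacent, merging them into one block gives 2·(8)! = 80640 arrangements.
Complementary counting: 362880 − 80640 = 282240.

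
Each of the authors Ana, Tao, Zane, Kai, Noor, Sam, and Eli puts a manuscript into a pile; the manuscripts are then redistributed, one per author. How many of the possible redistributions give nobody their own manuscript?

This is the derangement count D_7: permutations of 7 items with no fixed point.
By inclusion–exclusion this is Σ_{j=0}^{7} (−1)^j C(7,j)·(7−j)!.
Computing: 5040 − 5040 + 2520 − 840 + 210 − 42 + 7 − 1 = 1854.

1854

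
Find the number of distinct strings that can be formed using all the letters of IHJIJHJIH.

1680

IHJIJHJIH has 9 letters with H appearing 3 times, I appearing 3 times, and J appearing 3 times.
The number of distinct arrangements is 9!/(3!·3!·3!) = 362880/216 = 1680.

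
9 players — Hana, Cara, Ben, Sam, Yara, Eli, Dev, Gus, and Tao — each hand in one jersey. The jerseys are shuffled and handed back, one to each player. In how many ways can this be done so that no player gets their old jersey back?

133496

Count assignments avoiding every fixed point. For any j of the 9 players fixed to their old jersey, the other 9−j can be arranged in (9−j)! ways.
By inclusion–exclusion this is Σ_{j=0}^{9} (−1)^j C(9,j)·(9−j)!.
Computing: 362880 − 362880 + 181440 − 60480 + 15120 − 3024 + 504 − 72 + 9 − 1 = 133496.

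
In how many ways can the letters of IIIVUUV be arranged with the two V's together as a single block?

Treat the 2 copies of V as a single block. The multiset to arrange is then {VV, I, I, I, U, U}, 6 items in all.
That gives (6)!/(3!·2!) = 60 arrangements.

60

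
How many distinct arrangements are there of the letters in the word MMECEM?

60

The 6 letters of MMECEM have repeats: E appearing twice and M appearing 3 times.
The number of distinct arrangements is 6!/(3!·2!) = 720/12 = 60.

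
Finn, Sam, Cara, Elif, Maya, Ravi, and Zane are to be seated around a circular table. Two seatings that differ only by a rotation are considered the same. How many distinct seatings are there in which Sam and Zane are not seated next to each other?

All circular seatings of 7 people number (6)! = 720.
Seatings with Sam beside Zane: treat them as a block with 2 internal orders, giving 2 × (5)! = 240.
Subtracting, 720 − 240 = 480.

480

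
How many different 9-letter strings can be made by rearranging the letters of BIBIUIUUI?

1260

BIBIUIUUI has 9 letters with B appearing twice, I appearing 4 times, and U appearing 3 times.
So there are 9! / (4!·3!·2!) = 1260 distinguishable arrangements.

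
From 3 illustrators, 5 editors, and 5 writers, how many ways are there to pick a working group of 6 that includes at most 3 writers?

Split by how many writers are chosen (0 through 3).
Sum: C(5,0)·C(8,6) + C(5,1)·C(8,5) + C(5,2)·C(8,4) + C(5,3)·C(8,3) = 28 + 280 + 700 + 560 = 1568.

1568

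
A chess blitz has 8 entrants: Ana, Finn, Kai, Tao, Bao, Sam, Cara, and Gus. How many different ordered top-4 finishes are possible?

There are 8 choices for 1st place, 7 for 2nd, and so on down to 5 for position 4.
That gives 8 × 7 × 6 × 5 = 1680.

1680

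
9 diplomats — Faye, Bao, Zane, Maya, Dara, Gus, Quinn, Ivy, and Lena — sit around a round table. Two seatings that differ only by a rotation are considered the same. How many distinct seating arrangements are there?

Seat Faye anywhere (absorbing the rotational symmetry), then permute the other 8: (8)! = 40320.

40320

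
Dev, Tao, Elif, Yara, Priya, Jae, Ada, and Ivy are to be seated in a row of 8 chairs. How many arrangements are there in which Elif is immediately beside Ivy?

Treat {Elif, Ivy} as a single unit. There are 7 units to order, and the pair itself can be ordered 2 ways.
That gives 2 × 7! = 2 × 5040 = 10080.

10080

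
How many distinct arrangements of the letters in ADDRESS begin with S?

With the first slot taken by S, it remains to arrange the other 6 letters (ADDRES).
Those 6 letters have D appearing twice, giving (6)!/(2!) = 360.

360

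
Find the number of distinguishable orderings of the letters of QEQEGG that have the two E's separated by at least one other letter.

Total arrangements of QEQEGG: 6!/(2!·2!·2!) = 90.
If the two E's are adjacent, glue them into one block, leaving 5 items to arrange: (5)!/(2!·2!) = 30 ways.
Subtracting, 90 − 30 = 60 arrangements keep the E's apart.

60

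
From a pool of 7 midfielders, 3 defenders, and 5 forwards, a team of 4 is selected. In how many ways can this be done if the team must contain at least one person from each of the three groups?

630

With no constraint there are C(15,4) = 1365 possible selections.
Selections missing a whole group: no midfielders → C(8,4) = 70; no defenders → C(12,4) = 495; no forwards → C(10,4) = 210.
Add back selections omitting two groups (i.e. drawn from a single group): C(7,4) + C(3,4) + C(5,4) = 40.
By inclusion–exclusion: 1365 − 775 + 40 = 630.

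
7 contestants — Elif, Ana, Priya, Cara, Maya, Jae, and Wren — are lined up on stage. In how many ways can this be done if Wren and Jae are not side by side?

3600

There are 7! = 5040 arrangements in all. If Wren and Jae are adjacent, merging them into one block gives 2·(6)! = 1440 arrangements.
So 5040 − 1440 = 3600 arrangements keep them apart.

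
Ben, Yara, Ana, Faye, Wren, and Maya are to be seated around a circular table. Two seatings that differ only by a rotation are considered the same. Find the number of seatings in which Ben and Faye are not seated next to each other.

All circular seatings of 6 people number (5)! = 120.
Those with Ben next to Faye: fuse the pair into one unit and seat 5 units around a circle — 2·(4)! = 48.
Subtracting, 120 − 48 = 72.

72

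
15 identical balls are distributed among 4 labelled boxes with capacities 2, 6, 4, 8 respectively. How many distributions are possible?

45

Without the upper bounds there are C(18,3) = 816 ways to split 15 among 4 boxes.
Subtract solutions that violate a single cap (substitute x_i' = x_i − (cap_i+1)): x_1 ≥ 3 gives C(15,3) = 455; x_2 ≥ 7 gives C(11,3) = 165; x_3 ≥ 5 gives C(13,3) = 286; x_4 ≥ 9 gives C(9,3) = 84. Together 990.
Add back pairs where two caps are both exceeded: 56 + 120 + 20 + 20 + 0 + 4 = 220.
Subtract triples: 1 + 0 + 0 + 0 = 1.
By inclusion–exclusion the count is 816 − 990 + 220 − 1 = 45.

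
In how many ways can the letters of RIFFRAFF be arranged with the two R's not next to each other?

630

Total arrangements of RIFFRAFF: 8!/(4!·2!) = 840.
If the two R's are adjacent, glue them into one block, leaving 7 items to arrange: (7)!/(4!) = 210 ways.
Hence 840 − 210 = 630.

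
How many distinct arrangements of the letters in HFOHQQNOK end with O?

With the last slot taken by O, it remains to arrange the other 8 letters (HFHQQNOK).
Those 8 letters have H appearing twice and Q appearing twice, giving (8)!/(2!·2!) = 10080.

10080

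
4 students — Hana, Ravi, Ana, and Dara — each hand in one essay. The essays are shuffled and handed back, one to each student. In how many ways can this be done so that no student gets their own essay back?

Let Aᵢ be the assignments in which student i gets their own essay. We want the size of the complement of A₁∪…∪A_4.
By inclusion–exclusion this is Σ_{j=0}^{4} (−1)^j C(4,j)·(4−j)!.
Computing: 24 − 24 + 12 − 4 + 1 = 9.

9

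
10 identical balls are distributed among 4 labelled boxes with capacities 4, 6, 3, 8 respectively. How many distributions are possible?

Without the upper bounds there are C(13,3) = 286 ways to split 10 among 4 boxes.
Subtract solutions that violate a single cap (substitute x_i' = x_i − (cap_i+1)): x_1 ≥ 5 gives C(8,3) = 56; x_2 ≥ 7 gives C(6,3) = 20; x_3 ≥ 4 gives C(9,3) = 84; x_4 ≥ 9 gives C(4,3) = 4. Together 164.
Add back pairs where two caps are both exceeded: 0 + 4 + 0 + 0 + 0 + 0 = 4.
By inclusion–exclusion the count is 286 − 164 + 4 = 126.

126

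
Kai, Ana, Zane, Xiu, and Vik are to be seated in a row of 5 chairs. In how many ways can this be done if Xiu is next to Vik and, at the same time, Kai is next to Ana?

24

Treat {Xiu,Vik} as one block (2 orders) and {Kai,Ana} as another (2 orders).
That leaves 3 units to arrange: 2 × 2 × 3! = 4 × 6 = 24.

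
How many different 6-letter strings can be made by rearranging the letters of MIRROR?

Letter multiplicities in MIRROR: I×1, M×1, O×1, R×3.
The number of distinct arrangements is 6!/(3!) = 720/6 = 120.

120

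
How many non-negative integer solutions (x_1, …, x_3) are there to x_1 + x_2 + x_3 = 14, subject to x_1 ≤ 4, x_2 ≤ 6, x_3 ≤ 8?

15

Ignoring the caps, the number of non-negative solutions to x_1+…+x_3 = 14 is C(16,2) = 120.
Subtract solutions that violate a single cap (substitute x_i' = x_i − (cap_i+1)): x_1 ≥ 5 gives C(11,2) = 55; x_2 ≥ 7 gives C(9,2) = 36; x_3 ≥ 9 gives C(7,2) = 21. Together 112.
Add back pairs where two caps are both exceeded: 6 + 1 + 0 = 7.
By inclusion–exclusion the count is 120 − 112 + 7 = 15.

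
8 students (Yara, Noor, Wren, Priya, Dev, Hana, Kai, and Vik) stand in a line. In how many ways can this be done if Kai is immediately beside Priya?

10080

Treat {Kai, Priya} as a single unit. There are 7 units to order, and the pair itself can be ordered 2 ways.
That gives 2 × 7! = 2 × 5040 = 10080.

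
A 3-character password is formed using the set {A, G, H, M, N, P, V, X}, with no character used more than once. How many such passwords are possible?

336

Choose and order 3 of the 8 symbols: the first character has 8 options, the next 7, then 6.
8 × 7 × 6 = 336.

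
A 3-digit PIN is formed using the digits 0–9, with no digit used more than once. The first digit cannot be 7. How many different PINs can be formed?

The first digit has 10−1 = 9 choices (anything except 7).
The remaining 2 digits are filled from the other 9 symbols without repetition: 9 × 8 = 72.
Total: 9 × 72 = 648.

648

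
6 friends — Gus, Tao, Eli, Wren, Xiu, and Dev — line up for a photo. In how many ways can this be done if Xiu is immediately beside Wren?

Place the 4 others and the Xiu-Wren pair as 5 objects in a line; the pair has 2 internal arrangements.
So the count is 2·(5)! = 240.

240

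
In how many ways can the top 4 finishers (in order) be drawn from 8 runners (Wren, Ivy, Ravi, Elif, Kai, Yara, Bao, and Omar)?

1680

This is an ordered selection of 4 from 8: P(8,4).
That gives 8 × 7 × 6 × 5 = 1680.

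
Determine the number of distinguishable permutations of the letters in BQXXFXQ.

Letter multiplicities in BQXXFXQ: B×1, F×1, Q×2, X×3.
So there are 7! / (3!·2!) = 420 distinguishable arrangements.

420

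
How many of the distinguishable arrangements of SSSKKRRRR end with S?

With the last slot taken by S, it remains to arrange the other 8 letters (SSKKRRRR).
Those 8 letters have K appearing twice, R appearing 4 times, and S appearing twice, giving (8)!/(4!·2!·2!) = 420.

420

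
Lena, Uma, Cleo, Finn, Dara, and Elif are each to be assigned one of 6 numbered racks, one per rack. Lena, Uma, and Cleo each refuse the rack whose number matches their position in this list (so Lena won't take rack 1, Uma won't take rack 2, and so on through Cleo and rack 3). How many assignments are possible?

Let Aᵢ (for i ∈ {1, 2, 3}) be the placements that put person i in their forbidden rack. Any j of these fix j positions, leaving (6−j)! ways to fill the rest, and there are C(3,j) ways to pick which j.
By inclusion–exclusion, the number of valid placements is Σ_{j=0}^{3} (−1)^j C(3,j)·(6−j)!.
Computing: 720 − 360 + 72 − 6 = 426.

426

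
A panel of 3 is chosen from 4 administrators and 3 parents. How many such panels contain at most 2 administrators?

31

Split by how many administrators are chosen (0 through 2).
Sum: C(4,0)·C(3,3) + C(4,1)·C(3,2) + C(4,2)·C(3,1) = 1 + 12 + 18 = 31.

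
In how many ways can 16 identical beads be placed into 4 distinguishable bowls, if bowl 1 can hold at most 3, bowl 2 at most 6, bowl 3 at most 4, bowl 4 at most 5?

By stars and bars, unrestricted non-negative solutions to x_1+…+x_4 = 16 number C(16+3,3) = 969.
Subtract solutions that violate a single cap (substitute x_i' = x_i − (cap_i+1)): x_1 ≥ 4 gives C(15,3) = 455; x_2 ≥ 7 gives C(12,3) = 220; x_3 ≥ 5 gives C(14,3) = 364; x_4 ≥ 6 gives C(13,3) = 286. Together 1325.
Add back pairs where two caps are both exceeded: 56 + 120 + 84 + 35 + 20 + 56 = 371.
Subtract triples: 1 + 0 + 4 + 0 = 5.
By inclusion–exclusion the count is 969 − 1325 + 371 − 5 = 10.

10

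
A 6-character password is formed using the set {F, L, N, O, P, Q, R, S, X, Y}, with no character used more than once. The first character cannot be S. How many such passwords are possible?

136080

The first character has 10−1 = 9 choices (anything except S).
The remaining 5 characters are filled from the other 9 symbols without repetition: 9 × 8 × 7 × 6 × 5 = 15120.
Total: 9 × 15120 = 136080.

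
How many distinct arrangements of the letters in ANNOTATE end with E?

630

Fix E in the last position and arrange the remaining 7 letters.
Those 7 letters have A appearing twice, N appearing twice, and T appearing twice, giving (7)!/(2!·2!·2!) = 630.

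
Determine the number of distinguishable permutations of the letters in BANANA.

Letter multiplicities in BANANA: A×3, B×1, N×2.
So there are 6! / (3!·2!) = 60 distinguishable arrangements.

60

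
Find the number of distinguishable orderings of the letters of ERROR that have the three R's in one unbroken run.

6

Treat the 3 copies of R as a single block. The multiset to arrange is then {RRR, E, O}, 3 items in all.
All 3 items are distinct, so there are (3)! = 6 arrangements.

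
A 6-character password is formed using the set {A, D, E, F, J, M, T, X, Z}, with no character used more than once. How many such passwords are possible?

With no repetition, fill the 6 characters in order: 9 choices, then 8, down to 4.
That product is 9 × 8 × 7 × 6 × 5 × 4 = 60480.

60480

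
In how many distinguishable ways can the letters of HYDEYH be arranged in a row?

Letter multiplicities in HYDEYH: D×1, E×1, H×2, Y×2.
So there are 6! / (2!·2!) = 180 distinguishable arrangements.

180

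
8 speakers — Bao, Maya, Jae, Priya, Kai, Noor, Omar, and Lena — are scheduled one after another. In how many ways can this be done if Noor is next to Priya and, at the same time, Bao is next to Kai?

Treat {Noor,Priya} as one block (2 orders) and {Bao,Kai} as another (2 orders).
That leaves 6 units to arrange: 2 × 2 × 6! = 4 × 720 = 2880.

2880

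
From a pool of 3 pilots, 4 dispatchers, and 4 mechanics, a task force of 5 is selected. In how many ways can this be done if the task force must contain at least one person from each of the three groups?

364

With no constraint there are C(11,5) = 462 possible selections.
Selections missing a whole group: no pilots → C(8,5) = 56; no dispatchers → C(7,5) = 21; no mechanics → C(7,5) = 21.
Add back selections omitting two groups (i.e. drawn from a single group): C(3,5) + C(4,5) + C(4,5) = 0.
By inclusion–exclusion: 462 − 98 + 0 = 364.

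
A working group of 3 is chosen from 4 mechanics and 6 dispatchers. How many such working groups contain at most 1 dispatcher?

40

Split by how many dispatchers are chosen (0 through 1).
Sum: C(6,0)·C(4,3) + C(6,1)·C(4,2) = 4 + 36 = 40.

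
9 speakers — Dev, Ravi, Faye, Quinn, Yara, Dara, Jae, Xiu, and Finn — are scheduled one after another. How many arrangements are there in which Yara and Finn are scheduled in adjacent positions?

80640

Place the 7 others and the Yara-Finn pair as 8 objects in a line; the pair has 2 internal arrangements.
So the count is 2·(8)! = 80640.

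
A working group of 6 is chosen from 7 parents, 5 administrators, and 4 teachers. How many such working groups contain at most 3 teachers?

7942

Split by how many teachers are chosen (0 through 3).
Sum: C(4,0)·C(12,6) + C(4,1)·C(12,5) + C(4,2)·C(12,4) + C(4,3)·C(12,3) = 924 + 3168 + 2970 + 880 = 7942.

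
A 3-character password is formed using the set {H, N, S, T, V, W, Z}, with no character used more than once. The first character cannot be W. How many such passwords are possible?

The first character has 7−1 = 6 choices (anything except W).
The remaining 2 characters are filled from the other 6 symbols without repetition: 6 × 5 = 30.
Total: 6 × 30 = 180.

180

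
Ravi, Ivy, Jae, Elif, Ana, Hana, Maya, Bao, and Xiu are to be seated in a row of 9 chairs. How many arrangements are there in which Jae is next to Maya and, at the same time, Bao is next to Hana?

20160

Treat {Jae,Maya} as one block (2 orders) and {Bao,Hana} as another (2 orders).
That leaves 7 units to arrange: 2 × 2 × 7! = 4 × 5040 = 20160.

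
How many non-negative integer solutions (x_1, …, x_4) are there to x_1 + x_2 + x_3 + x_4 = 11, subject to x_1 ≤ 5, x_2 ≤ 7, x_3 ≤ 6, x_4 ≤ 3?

Without the upper bounds there are C(14,3) = 364 ways to split 11 among 4 variables.
Subtract solutions that violate a single cap (substitute x_i' = x_i − (cap_i+1)): x_1 ≥ 6 gives C(8,3) = 56; x_2 ≥ 8 gives C(6,3) = 20; x_3 ≥ 7 gives C(7,3) = 35; x_4 ≥ 4 gives C(10,3) = 120. Together 231.
Add back pairs where two caps are both exceeded: 0 + 0 + 4 + 0 + 0 + 1 = 5.
By inclusion–exclusion the count is 364 − 231 + 5 = 138.

138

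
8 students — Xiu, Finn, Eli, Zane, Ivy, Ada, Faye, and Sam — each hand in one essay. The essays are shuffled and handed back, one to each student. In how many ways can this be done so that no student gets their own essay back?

14833

Let Aᵢ be the assignments in which student i gets their own essay. We want the size of the complement of A₁∪…∪A_8.
By inclusion–exclusion this is Σ_{j=0}^{8} (−1)^j C(8,j)·(8−j)!.
Computing: 40320 − 40320 + 20160 − 6720 + 1680 − 336 + 56 − 8 + 1 = 14833.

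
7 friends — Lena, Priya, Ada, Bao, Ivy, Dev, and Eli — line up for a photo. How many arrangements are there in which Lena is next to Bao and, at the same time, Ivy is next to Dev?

Treat {Lena,Bao} as one block (2 orders) and {Ivy,Dev} as another (2 orders).
That leaves 5 units to arrange: 2 × 2 × 5! = 4 × 120 = 480.

480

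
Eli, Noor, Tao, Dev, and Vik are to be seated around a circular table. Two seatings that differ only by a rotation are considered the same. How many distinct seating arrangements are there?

Fix one person's seat to break rotational symmetry; the remaining 4 people can be arranged in (4)! = 24 ways.

24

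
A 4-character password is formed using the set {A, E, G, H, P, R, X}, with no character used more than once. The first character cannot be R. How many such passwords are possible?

The first character has 7−1 = 6 choices (anything except R).
The remaining 3 characters are filled from the other 6 symbols without repetition: 6 × 5 × 4 = 120.
Total: 6 × 120 = 720.

720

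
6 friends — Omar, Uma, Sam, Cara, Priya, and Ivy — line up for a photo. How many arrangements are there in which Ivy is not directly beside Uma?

There are 6! = 720 arrangements in all. If Ivy and Uma are adjacent, merging them into one block gives 2·(5)! = 240 arrangements.
So 720 − 240 = 480 arrangements keep them apart.

480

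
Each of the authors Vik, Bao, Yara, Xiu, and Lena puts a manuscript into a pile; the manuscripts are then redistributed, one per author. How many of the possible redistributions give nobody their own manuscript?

Count assignments avoiding every fixed point. For any j of the 5 authors fixed to their own manuscript, the other 5−j can be arranged in (5−j)! ways.
By inclusion–exclusion this is Σ_{j=0}^{5} (−1)^j C(5,j)·(5−j)!.
Computing: 120 − 120 + 60 − 20 + 5 − 1 = 44.

44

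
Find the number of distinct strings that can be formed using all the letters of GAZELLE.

GAZELLE has 7 letters with E appearing twice and L appearing twice.
The number of distinct arrangements is 7!/(2!·2!) = 5040/4 = 1260.

1260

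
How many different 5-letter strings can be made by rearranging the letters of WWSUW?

20

WWSUW has 5 letters with W appearing 3 times.
Dividing 5! = 120 by 3! = 6 for the repeated letters gives 20.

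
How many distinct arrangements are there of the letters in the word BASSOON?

Letter multiplicities in BASSOON: A×1, B×1, N×1, O×2, S×2.
Dividing 7! = 5040 by 2!·2! = 4 for the repeated letters gives 1260.

1260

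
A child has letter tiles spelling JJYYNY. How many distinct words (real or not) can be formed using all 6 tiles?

The 6 letters of JJYYNY have repeats: J appearing twice and Y appearing 3 times.
The number of distinct arrangements is 6!/(3!·2!) = 720/12 = 60.

60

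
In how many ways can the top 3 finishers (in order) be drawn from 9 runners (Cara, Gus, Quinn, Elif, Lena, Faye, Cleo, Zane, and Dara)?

There are 9 choices for 1st place, 8 for 2nd, and 7 for 3rd.
That gives 9 × 8 × 7 = 504.

504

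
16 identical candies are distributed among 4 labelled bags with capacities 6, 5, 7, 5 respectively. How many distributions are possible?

Ignoring the caps, the number of non-negative solutions to x_1+…+x_4 = 16 is C(19,3) = 969.
Subtract solutions that violate a single cap (substitute x_i' = x_i − (cap_i+1)): x_1 ≥ 7 gives C(12,3) = 220; x_2 ≥ 6 gives C(13,3) = 286; x_3 ≥ 8 gives C(11,3) = 165; x_4 ≥ 6 gives C(13,3) = 286. Together 957.
Add back pairs where two caps are both exceeded: 20 + 4 + 20 + 10 + 35 + 10 = 99.
By inclusion–exclusion the count is 969 − 957 + 99 = 111.

111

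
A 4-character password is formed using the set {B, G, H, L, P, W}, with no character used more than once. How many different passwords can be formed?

360

This is a permutation of 4 out of 6: P(6,4) = 6!/2!.
6 × 5 × 4 × 3 = 360.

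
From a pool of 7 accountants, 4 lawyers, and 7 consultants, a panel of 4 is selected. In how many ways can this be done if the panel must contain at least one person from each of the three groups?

Total 4-person selections from all 18: C(18,4) = 3060.
Subtract selections that omit an entire group: no accountants → C(11,4) = 330; no lawyers → C(14,4) = 1001; no consultants → C(11,4) = 330.
Add back selections omitting two groups (i.e. drawn from a single group): C(7,4) + C(4,4) + C(7,4) = 71.
By inclusion–exclusion: 3060 − 1661 + 71 = 1470.

1470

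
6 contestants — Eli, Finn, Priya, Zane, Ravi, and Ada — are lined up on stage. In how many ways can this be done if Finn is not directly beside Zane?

480

There are 6! = 720 arrangements in all. If Finn and Zane are adjacent, merging them into one block gives 2·(5)! = 240 arrangements.
Complementary counting: 720 − 240 = 480.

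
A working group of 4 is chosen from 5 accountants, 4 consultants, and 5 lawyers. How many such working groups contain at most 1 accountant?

Split by how many accountants are chosen (0 through 1).
Sum: C(5,0)·C(9,4) + C(5,1)·C(9,3) = 126 + 420 = 546.

546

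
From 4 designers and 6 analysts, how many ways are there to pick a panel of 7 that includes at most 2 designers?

40

Split by how many designers are chosen (0 through 2).
Sum: C(4,0)·C(6,7) + C(4,1)·C(6,6) + C(4,2)·C(6,5) = 0 + 4 + 36 = 40.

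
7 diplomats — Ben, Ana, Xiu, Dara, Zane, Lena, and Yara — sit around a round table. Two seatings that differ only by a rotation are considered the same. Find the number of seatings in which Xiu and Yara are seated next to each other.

Treat {Xiu, Yara} as one unit (2 internal orders) and seat the resulting 6 units around the table: (5)! circular arrangements.
So 2 × (5)! = 2 × 120 = 240.

240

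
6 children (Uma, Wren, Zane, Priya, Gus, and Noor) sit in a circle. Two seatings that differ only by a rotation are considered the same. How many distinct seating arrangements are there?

Around a circle, 6 distinct people have 6!/6 = (5)! = 120 rotationally distinct seatings.

120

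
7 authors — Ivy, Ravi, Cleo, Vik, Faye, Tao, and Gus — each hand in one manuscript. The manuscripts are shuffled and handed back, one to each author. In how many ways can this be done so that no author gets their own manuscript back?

This is the derangement count D_7: permutations of 7 items with no fixed point.
By inclusion–exclusion this is Σ_{j=0}^{7} (−1)^j C(7,j)·(7−j)!.
Computing: 5040 − 5040 + 2520 − 840 + 210 − 42 + 7 − 1 = 1854.

1854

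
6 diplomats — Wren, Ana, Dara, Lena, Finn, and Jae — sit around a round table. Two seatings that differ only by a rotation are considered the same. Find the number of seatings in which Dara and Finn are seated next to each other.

Glue Dara and Finn into a block (2 internal orders). Seating 5 units around a circle gives (4)! arrangements.
So 2 × (4)! = 2 × 24 = 48.

48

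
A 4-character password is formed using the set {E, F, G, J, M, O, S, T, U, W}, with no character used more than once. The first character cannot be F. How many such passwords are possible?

The first character has 10−1 = 9 choices (anything except F).
The remaining 3 characters are filled from the other 9 symbols without repetition: 9 × 8 × 7 = 504.
Total: 9 × 504 = 4536.

4536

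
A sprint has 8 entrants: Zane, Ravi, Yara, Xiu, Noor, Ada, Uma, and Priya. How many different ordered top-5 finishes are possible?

6720

There are 8 choices for 1st place, 7 for 2nd, and so on down to 4 for position 5.
That gives 8 × 7 × 6 × 5 × 4 = 6720.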